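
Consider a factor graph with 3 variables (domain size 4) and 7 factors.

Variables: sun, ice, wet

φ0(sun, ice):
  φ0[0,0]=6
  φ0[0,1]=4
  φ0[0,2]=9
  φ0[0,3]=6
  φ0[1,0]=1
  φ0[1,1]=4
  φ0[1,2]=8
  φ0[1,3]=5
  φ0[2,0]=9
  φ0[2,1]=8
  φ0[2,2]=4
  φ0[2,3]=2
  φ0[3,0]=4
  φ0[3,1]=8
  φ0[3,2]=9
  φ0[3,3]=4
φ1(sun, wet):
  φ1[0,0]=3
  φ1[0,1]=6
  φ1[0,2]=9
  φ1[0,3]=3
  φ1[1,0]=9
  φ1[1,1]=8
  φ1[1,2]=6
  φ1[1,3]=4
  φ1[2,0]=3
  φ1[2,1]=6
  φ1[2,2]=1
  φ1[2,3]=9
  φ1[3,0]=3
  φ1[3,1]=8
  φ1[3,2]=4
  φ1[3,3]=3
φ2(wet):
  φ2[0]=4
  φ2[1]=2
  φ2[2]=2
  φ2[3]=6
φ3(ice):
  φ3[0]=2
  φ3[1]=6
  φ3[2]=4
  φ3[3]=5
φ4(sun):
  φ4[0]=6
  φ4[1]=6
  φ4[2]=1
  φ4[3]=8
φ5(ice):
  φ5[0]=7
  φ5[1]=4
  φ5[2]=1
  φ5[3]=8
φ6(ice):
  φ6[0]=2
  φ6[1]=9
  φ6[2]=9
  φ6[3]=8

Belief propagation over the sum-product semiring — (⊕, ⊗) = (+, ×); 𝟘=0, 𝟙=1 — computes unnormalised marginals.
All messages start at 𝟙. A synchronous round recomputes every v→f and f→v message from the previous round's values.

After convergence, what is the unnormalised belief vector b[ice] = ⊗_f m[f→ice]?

init: all messages = 𝟙 over 4 values
r1 m[φ0→sun] = [25, 18, 23, 25]
r1 m[φ0→ice] = [20, 24, 30, 17]
r1 m[φ1→sun] = [21, 27, 19, 18]
r1 m[φ1→wet] = [18, 28, 20, 19]
r1 m[φ2→wet] = [4, 2, 2, 6]
r1 m[φ3→ice] = [2, 6, 4, 5]
r1 m[φ4→sun] = [6, 6, 1, 8]
r1 m[φ5→ice] = [7, 4, 1, 8]
r1 m[φ6→ice] = [2, 9, 9, 8]
r1 m[sun→φ0] = [1, 1, 1, 1]
r1 m[sun→φ1] = [1, 1, 1, 1]
r1 m[sun→φ4] = [1, 1, 1, 1]
r1 m[ice→φ0] = [1, 1, 1, 1]
r1 m[ice→φ3] = [1, 1, 1, 1]
r1 m[ice→φ5] = [1, 1, 1, 1]
r1 m[ice→φ6] = [1, 1, 1, 1]
r1 m[wet→φ1] = [1, 1, 1, 1]
r1 m[wet→φ2] = [1, 1, 1, 1]
r2 m[φ0→sun] = [25, 18, 23, 25]
r2 m[φ0→ice] = [20, 24, 30, 17]
r2 m[φ1→sun] = [21, 27, 19, 18]
r2 m[φ1→wet] = [18, 28, 20, 19]
r2 m[φ2→wet] = [4, 2, 2, 6]
r2 m[φ3→ice] = [2, 6, 4, 5]
r2 m[φ4→sun] = [6, 6, 1, 8]
r2 m[φ5→ice] = [7, 4, 1, 8]
r2 m[φ6→ice] = [2, 9, 9, 8]
r2 m[sun→φ0] = [126, 162, 19, 144]
r2 m[sun→φ1] = [150, 108, 23, 200]
r2 m[sun→φ4] = [525, 486, 437, 450]
r2 m[ice→φ0] = [28, 216, 36, 320]
r2 m[ice→φ3] = [280, 864, 270, 1088]
r2 m[ice→φ5] = [80, 1296, 1080, 680]
r2 m[ice→φ6] = [280, 576, 120, 680]
r2 m[wet→φ1] = [4, 2, 2, 6]
r2 m[wet→φ2] = [18, 28, 20, 19]
r3 m[φ0→sun] = [3276, 2780, 2764, 3444]
r3 m[φ0→ice] = [1665, 2456, 3802, 2180]
r3 m[φ1→sun] = [60, 88, 80, 54]
r3 m[φ1→wet] = [2091, 3502, 2821, 1689]
r3 m[φ2→wet] = [4, 2, 2, 6]
r3 m[φ3→ice] = [2, 6, 4, 5]
r3 m[φ4→sun] = [6, 6, 1, 8]
r3 m[φ5→ice] = [7, 4, 1, 8]
r3 m[φ6→ice] = [2, 9, 9, 8]
r3 m[sun→φ0] = [126, 162, 19, 144]
r3 m[sun→φ1] = [150, 108, 23, 200]
r3 m[sun→φ4] = [525, 486, 437, 450]
r3 m[ice→φ0] = [28, 216, 36, 320]
r3 m[ice→φ3] = [280, 864, 270, 1088]
r3 m[ice→φ5] = [80, 1296, 1080, 680]
r3 m[ice→φ6] = [280, 576, 120, 680]
r3 m[wet→φ1] = [4, 2, 2, 6]
r3 m[wet→φ2] = [18, 28, 20, 19]
r4 m[φ0→sun] = [3276, 2780, 2764, 3444]
r4 m[φ0→ice] = [1665, 2456, 3802, 2180]
r4 m[φ1→sun] = [60, 88, 80, 54]
r4 m[φ1→wet] = [2091, 3502, 2821, 1689]
r4 m[φ2→wet] = [4, 2, 2, 6]
r4 m[φ3→ice] = [2, 6, 4, 5]
r4 m[φ4→sun] = [6, 6, 1, 8]
r4 m[φ5→ice] = [7, 4, 1, 8]
r4 m[φ6→ice] = [2, 9, 9, 8]
r4 m[sun→φ0] = [360, 528, 80, 432]
r4 m[sun→φ1] = [19656, 16680, 2764, 27552]
r4 m[sun→φ4] = [196560, 244640, 221120, 185976]
r4 m[ice→φ0] = [28, 216, 36, 320]
r4 m[ice→φ3] = [23310, 88416, 34218, 139520]
r4 m[ice→φ5] = [6660, 132624, 136872, 87200]
r4 m[ice→φ6] = [23310, 58944, 15208, 87200]
r4 m[wet→φ1] = [4, 2, 2, 6]
r4 m[wet→φ2] = [2091, 3502, 2821, 1689]
r5 m[φ0→sun] = [3276, 2780, 2764, 3444]
r5 m[φ0→ice] = [5136, 7648, 11672, 6688]
r5 m[φ1→sun] = [60, 88, 80, 54]
r5 m[φ1→wet] = [300036, 488376, 389956, 233220]
r5 m[φ2→wet] = [4, 2, 2, 6]
r5 m[φ3→ice] = [2, 6, 4, 5]
r5 m[φ4→sun] = [6, 6, 1, 8]
r5 m[φ5→ice] = [7, 4, 1, 8]
r5 m[φ6→ice] = [2, 9, 9, 8]
r5 m[sun→φ0] = [360, 528, 80, 432]
r5 m[sun→φ1] = [19656, 16680, 2764, 27552]
r5 m[sun→φ4] = [196560, 244640, 221120, 185976]
r5 m[ice→φ0] = [28, 216, 36, 320]
r5 m[ice→φ3] = [23310, 88416, 34218, 139520]
r5 m[ice→φ5] = [6660, 132624, 136872, 87200]
r5 m[ice→φ6] = [23310, 58944, 15208, 87200]
r5 m[wet→φ1] = [4, 2, 2, 6]
r5 m[wet→φ2] = [2091, 3502, 2821, 1689]
r6 m[φ0→sun] = [3276, 2780, 2764, 3444]
r6 m[φ0→ice] = [5136, 7648, 11672, 6688]
r6 m[φ1→sun] = [60, 88, 80, 54]
r6 m[φ1→wet] = [300036, 488376, 389956, 233220]
r6 m[φ2→wet] = [4, 2, 2, 6]
r6 m[φ3→ice] = [2, 6, 4, 5]
r6 m[φ4→sun] = [6, 6, 1, 8]
r6 m[φ5→ice] = [7, 4, 1, 8]
r6 m[φ6→ice] = [2, 9, 9, 8]
r6 m[sun→φ0] = [360, 528, 80, 432]
r6 m[sun→φ1] = [19656, 16680, 2764, 27552]
r6 m[sun→φ4] = [196560, 244640, 221120, 185976]
r6 m[ice→φ0] = [28, 216, 36, 320]
r6 m[ice→φ3] = [71904, 275328, 105048, 428032]
r6 m[ice→φ5] = [20544, 412992, 420192, 267520]
r6 m[ice→φ6] = [71904, 183552, 46688, 267520]
r6 m[wet→φ1] = [4, 2, 2, 6]
r6 m[wet→φ2] = [300036, 488376, 389956, 233220]
r7 m[φ0→sun] = [3276, 2780, 2764, 3444]
r7 m[φ0→ice] = [5136, 7648, 11672, 6688]
r7 m[φ1→sun] = [60, 88, 80, 54]
r7 m[φ1→wet] = [300036, 488376, 389956, 233220]
r7 m[φ2→wet] = [4, 2, 2, 6]
r7 m[φ3→ice] = [2, 6, 4, 5]
r7 m[φ4→sun] = [6, 6, 1, 8]
r7 m[φ5→ice] = [7, 4, 1, 8]
r7 m[φ6→ice] = [2, 9, 9, 8]
r7 m[sun→φ0] = [360, 528, 80, 432]
r7 m[sun→φ1] = [19656, 16680, 2764, 27552]
r7 m[sun→φ4] = [196560, 244640, 221120, 185976]
r7 m[ice→φ0] = [28, 216, 36, 320]
r7 m[ice→φ3] = [71904, 275328, 105048, 428032]
r7 m[ice→φ5] = [20544, 412992, 420192, 267520]
r7 m[ice→φ6] = [71904, 183552, 46688, 267520]
r7 m[wet→φ1] = [4, 2, 2, 6]
r7 m[wet→φ2] = [300036, 488376, 389956, 233220]
fixed point reached at round 7
b[ice] = ⊗ incoming = [143808, 1651968, 420192, 2140160]

b[ice] = [143808, 1651968, 420192, 2140160]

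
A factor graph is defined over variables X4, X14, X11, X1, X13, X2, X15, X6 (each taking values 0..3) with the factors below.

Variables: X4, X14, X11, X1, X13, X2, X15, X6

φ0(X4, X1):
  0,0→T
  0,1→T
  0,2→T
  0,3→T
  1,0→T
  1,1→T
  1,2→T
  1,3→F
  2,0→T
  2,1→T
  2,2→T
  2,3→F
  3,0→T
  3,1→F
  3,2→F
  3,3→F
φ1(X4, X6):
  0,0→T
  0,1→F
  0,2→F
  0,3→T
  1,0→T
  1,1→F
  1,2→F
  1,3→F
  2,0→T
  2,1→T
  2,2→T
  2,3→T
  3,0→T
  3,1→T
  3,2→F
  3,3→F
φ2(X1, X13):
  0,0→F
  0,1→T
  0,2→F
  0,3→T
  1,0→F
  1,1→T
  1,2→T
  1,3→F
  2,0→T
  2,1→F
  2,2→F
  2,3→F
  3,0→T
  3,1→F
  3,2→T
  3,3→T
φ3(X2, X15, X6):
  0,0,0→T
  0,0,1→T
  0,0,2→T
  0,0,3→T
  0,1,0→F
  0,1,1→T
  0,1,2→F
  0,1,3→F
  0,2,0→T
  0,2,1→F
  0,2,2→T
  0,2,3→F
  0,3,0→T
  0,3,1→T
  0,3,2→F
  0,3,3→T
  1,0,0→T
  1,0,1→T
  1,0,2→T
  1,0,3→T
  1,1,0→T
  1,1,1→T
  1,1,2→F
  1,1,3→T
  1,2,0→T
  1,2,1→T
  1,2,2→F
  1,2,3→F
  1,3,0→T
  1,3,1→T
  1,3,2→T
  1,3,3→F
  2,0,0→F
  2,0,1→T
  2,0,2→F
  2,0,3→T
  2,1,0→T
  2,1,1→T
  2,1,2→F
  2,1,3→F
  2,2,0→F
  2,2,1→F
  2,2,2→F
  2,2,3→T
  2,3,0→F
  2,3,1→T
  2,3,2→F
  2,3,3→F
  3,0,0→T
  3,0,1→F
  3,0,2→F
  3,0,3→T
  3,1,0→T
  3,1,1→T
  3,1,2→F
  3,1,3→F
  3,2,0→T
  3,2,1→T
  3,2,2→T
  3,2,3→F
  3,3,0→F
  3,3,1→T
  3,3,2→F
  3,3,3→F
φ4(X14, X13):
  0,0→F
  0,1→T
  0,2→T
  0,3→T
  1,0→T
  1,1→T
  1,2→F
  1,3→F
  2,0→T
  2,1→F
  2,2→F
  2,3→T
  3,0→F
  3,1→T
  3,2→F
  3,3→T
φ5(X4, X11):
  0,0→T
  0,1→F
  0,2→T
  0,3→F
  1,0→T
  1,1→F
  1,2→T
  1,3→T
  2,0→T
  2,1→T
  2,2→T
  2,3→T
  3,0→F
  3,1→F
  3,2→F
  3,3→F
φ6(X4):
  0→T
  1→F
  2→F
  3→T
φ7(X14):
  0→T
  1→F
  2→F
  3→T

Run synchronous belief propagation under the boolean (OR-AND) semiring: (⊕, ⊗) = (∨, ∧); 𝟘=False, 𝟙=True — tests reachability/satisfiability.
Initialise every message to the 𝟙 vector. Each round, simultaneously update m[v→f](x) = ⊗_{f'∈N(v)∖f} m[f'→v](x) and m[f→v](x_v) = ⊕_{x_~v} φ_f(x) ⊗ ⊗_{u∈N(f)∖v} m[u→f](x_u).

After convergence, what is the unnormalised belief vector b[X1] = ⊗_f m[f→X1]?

init: all messages = 𝟙 over 4 values
r1 m[φ0→X4] = [T, T, T, T]
r1 m[φ0→X1] = [T, T, T, T]
r1 m[φ1→X4] = [T, T, T, T]
r1 m[φ1→X6] = [T, T, T, T]
r1 m[φ2→X1] = [T, T, T, T]
r1 m[φ2→X13] = [T, T, T, T]
r1 m[φ3→X2] = [T, T, T, T]
r1 m[φ3→X15] = [T, T, T, T]
r1 m[φ3→X6] = [T, T, T, T]
r1 m[φ4→X14] = [T, T, T, T]
r1 m[φ4→X13] = [T, T, T, T]
r1 m[φ5→X4] = [T, T, T, F]
r1 m[φ5→X11] = [T, T, T, T]
r1 m[φ6→X4] = [T, F, F, T]
r1 m[φ7→X14] = [T, F, F, T]
r1 m[X4→φ0] = [T, T, T, T]
r1 m[X4→φ1] = [T, T, T, T]
r1 m[X4→φ5] = [T, T, T, T]
r1 m[X4→φ6] = [T, T, T, T]
r1 m[X14→φ4] = [T, T, T, T]
r1 m[X14→φ7] = [T, T, T, T]
r1 m[X11→φ5] = [T, T, T, T]
r1 m[X1→φ0] = [T, T, T, T]
r1 m[X1→φ2] = [T, T, T, T]
r1 m[X13→φ2] = [T, T, T, T]
r1 m[X13→φ4] = [T, T, T, T]
r1 m[X2→φ3] = [T, T, T, T]
r1 m[X15→φ3] = [T, T, T, T]
r1 m[X6→φ1] = [T, T, T, T]
r1 m[X6→φ3] = [T, T, T, T]
r2 m[φ0→X4] = [T, T, T, T]
r2 m[φ0→X1] = [T, T, T, T]
r2 m[φ1→X4] = [T, T, T, T]
r2 m[φ1→X6] = [T, T, T, T]
r2 m[φ2→X1] = [T, T, T, T]
r2 m[φ2→X13] = [T, T, T, T]
r2 m[φ3→X2] = [T, T, T, T]
r2 m[φ3→X15] = [T, T, T, T]
r2 m[φ3→X6] = [T, T, T, T]
r2 m[φ4→X14] = [T, T, T, T]
r2 m[φ4→X13] = [T, T, T, T]
r2 m[φ5→X4] = [T, T, T, F]
r2 m[φ5→X11] = [T, T, T, T]
r2 m[φ6→X4] = [T, F, F, T]
r2 m[φ7→X14] = [T, F, F, T]
r2 m[X4→φ0] = [T, F, F, F]
r2 m[X4→φ1] = [T, F, F, F]
r2 m[X4→φ5] = [T, F, F, T]
r2 m[X4→φ6] = [T, T, T, F]
r2 m[X14→φ4] = [T, F, F, T]
r2 m[X14→φ7] = [T, T, T, T]
r2 m[X11→φ5] = [T, T, T, T]
r2 m[X1→φ0] = [T, T, T, T]
r2 m[X1→φ2] = [T, T, T, T]
r2 m[X13→φ2] = [T, T, T, T]
r2 m[X13→φ4] = [T, T, T, T]
r2 m[X2→φ3] = [T, T, T, T]
r2 m[X15→φ3] = [T, T, T, T]
r2 m[X6→φ1] = [T, T, T, T]
r2 m[X6→φ3] = [T, T, T, T]
r3 m[φ0→X4] = [T, T, T, T]
r3 m[φ0→X1] = [T, T, T, T]
r3 m[φ1→X4] = [T, T, T, T]
r3 m[φ1→X6] = [T, F, F, T]
r3 m[φ2→X1] = [T, T, T, T]
r3 m[φ2→X13] = [T, T, T, T]
r3 m[φ3→X2] = [T, T, T, T]
r3 m[φ3→X15] = [T, T, T, T]
r3 m[φ3→X6] = [T, T, T, T]
r3 m[φ4→X14] = [T, T, T, T]
r3 m[φ4→X13] = [F, T, T, T]
r3 m[φ5→X4] = [T, T, T, F]
r3 m[φ5→X11] = [T, F, T, F]
r3 m[φ6→X4] = [T, F, F, T]
r3 m[φ7→X14] = [T, F, F, T]
r3 m[X4→φ0] = [T, F, F, F]
r3 m[X4→φ1] = [T, F, F, F]
r3 m[X4→φ5] = [T, F, F, T]
r3 m[X4→φ6] = [T, T, T, F]
r3 m[X14→φ4] = [T, F, F, T]
r3 m[X14→φ7] = [T, T, T, T]
r3 m[X11→φ5] = [T, T, T, T]
r3 m[X1→φ0] = [T, T, T, T]
r3 m[X1→φ2] = [T, T, T, T]
r3 m[X13→φ2] = [T, T, T, T]
r3 m[X13→φ4] = [T, T, T, T]
r3 m[X2→φ3] = [T, T, T, T]
r3 m[X15→φ3] = [T, T, T, T]
r3 m[X6→φ1] = [T, T, T, T]
r3 m[X6→φ3] = [T, T, T, T]
r4 m[φ0→X4] = [T, T, T, T]
r4 m[φ0→X1] = [T, T, T, T]
r4 m[φ1→X4] = [T, T, T, T]
r4 m[φ1→X6] = [T, F, F, T]
r4 m[φ2→X1] = [T, T, T, T]
r4 m[φ2→X13] = [T, T, T, T]
r4 m[φ3→X2] = [T, T, T, T]
r4 m[φ3→X15] = [T, T, T, T]
r4 m[φ3→X6] = [T, T, T, T]
r4 m[φ4→X14] = [T, T, T, T]
r4 m[φ4→X13] = [F, T, T, T]
r4 m[φ5→X4] = [T, T, T, F]
r4 m[φ5→X11] = [T, F, T, F]
r4 m[φ6→X4] = [T, F, F, T]
r4 m[φ7→X14] = [T, F, F, T]
r4 m[X4→φ0] = [T, F, F, F]
r4 m[X4→φ1] = [T, F, F, F]
r4 m[X4→φ5] = [T, F, F, T]
r4 m[X4→φ6] = [T, T, T, F]
r4 m[X14→φ4] = [T, F, F, T]
r4 m[X14→φ7] = [T, T, T, T]
r4 m[X11→φ5] = [T, T, T, T]
r4 m[X1→φ0] = [T, T, T, T]
r4 m[X1→φ2] = [T, T, T, T]
r4 m[X13→φ2] = [F, T, T, T]
r4 m[X13→φ4] = [T, T, T, T]
r4 m[X2→φ3] = [T, T, T, T]
r4 m[X15→φ3] = [T, T, T, T]
r4 m[X6→φ1] = [T, T, T, T]
r4 m[X6→φ3] = [T, F, F, T]
r5 m[φ0→X4] = [T, T, T, T]
r5 m[φ0→X1] = [T, T, T, T]
r5 m[φ1→X4] = [T, T, T, T]
r5 m[φ1→X6] = [T, F, F, T]
r5 m[φ2→X1] = [T, T, F, T]
r5 m[φ2→X13] = [T, T, T, T]
r5 m[φ3→X2] = [T, T, T, T]
r5 m[φ3→X15] = [T, T, T, T]
r5 m[φ3→X6] = [T, T, T, T]
r5 m[φ4→X14] = [T, T, T, T]
r5 m[φ4→X13] = [F, T, T, T]
r5 m[φ5→X4] = [T, T, T, F]
r5 m[φ5→X11] = [T, F, T, F]
r5 m[φ6→X4] = [T, F, F, T]
r5 m[φ7→X14] = [T, F, F, T]
r5 m[X4→φ0] = [T, F, F, F]
r5 m[X4→φ1] = [T, F, F, F]
r5 m[X4→φ5] = [T, F, F, T]
r5 m[X4→φ6] = [T, T, T, F]
r5 m[X14→φ4] = [T, F, F, T]
r5 m[X14→φ7] = [T, T, T, T]
r5 m[X11→φ5] = [T, T, T, T]
r5 m[X1→φ0] = [T, T, T, T]
r5 m[X1→φ2] = [T, T, T, T]
r5 m[X13→φ2] = [F, T, T, T]
r5 m[X13→φ4] = [T, T, T, T]
r5 m[X2→φ3] = [T, T, T, T]
r5 m[X15→φ3] = [T, T, T, T]
r5 m[X6→φ1] = [T, T, T, T]
r5 m[X6→φ3] = [T, F, F, T]
r6 m[φ0→X4] = [T, T, T, T]
r6 m[φ0→X1] = [T, T, T, T]
r6 m[φ1→X4] = [T, T, T, T]
r6 m[φ1→X6] = [T, F, F, T]
r6 m[φ2→X1] = [T, T, F, T]
r6 m[φ2→X13] = [T, T, T, T]
r6 m[φ3→X2] = [T, T, T, T]
r6 m[φ3→X15] = [T, T, T, T]
r6 m[φ3→X6] = [T, T, T, T]
r6 m[φ4→X14] = [T, T, T, T]
r6 m[φ4→X13] = [F, T, T, T]
r6 m[φ5→X4] = [T, T, T, F]
r6 m[φ5→X11] = [T, F, T, F]
r6 m[φ6→X4] = [T, F, F, T]
r6 m[φ7→X14] = [T, F, F, T]
r6 m[X4→φ0] = [T, F, F, F]
r6 m[X4→φ1] = [T, F, F, F]
r6 m[X4→φ5] = [T, F, F, T]
r6 m[X4→φ6] = [T, T, T, F]
r6 m[X14→φ4] = [T, F, F, T]
r6 m[X14→φ7] = [T, T, T, T]
r6 m[X11→φ5] = [T, T, T, T]
r6 m[X1→φ0] = [T, T, F, T]
r6 m[X1→φ2] = [T, T, T, T]
r6 m[X13→φ2] = [F, T, T, T]
r6 m[X13→φ4] = [T, T, T, T]
r6 m[X2→φ3] = [T, T, T, T]
r6 m[X15→φ3] = [T, T, T, T]
r6 m[X6→φ1] = [T, T, T, T]
r6 m[X6→φ3] = [T, F, F, T]
r7 m[φ0→X4] = [T, T, T, T]
r7 m[φ0→X1] = [T, T, T, T]
r7 m[φ1→X4] = [T, T, T, T]
r7 m[φ1→X6] = [T, F, F, T]
r7 m[φ2→X1] = [T, T, F, T]
r7 m[φ2→X13] = [T, T, T, T]
r7 m[φ3→X2] = [T, T, T, T]
r7 m[φ3→X15] = [T, T, T, T]
r7 m[φ3→X6] = [T, T, T, T]
r7 m[φ4→X14] = [T, T, T, T]
r7 m[φ4→X13] = [F, T, T, T]
r7 m[φ5→X4] = [T, T, T, F]
r7 m[φ5→X11] = [T, F, T, F]
r7 m[φ6→X4] = [T, F, F, T]
r7 m[φ7→X14] = [T, F, F, T]
r7 m[X4→φ0] = [T, F, F, F]
r7 m[X4→φ1] = [T, F, F, F]
r7 m[X4→φ5] = [T, F, F, T]
r7 m[X4→φ6] = [T, T, T, F]
r7 m[X14→φ4] = [T, F, F, T]
r7 m[X14→φ7] = [T, T, T, T]
r7 m[X11→φ5] = [T, T, T, T]
r7 m[X1→φ0] = [T, T, F, T]
r7 m[X1→φ2] = [T, T, T, T]
r7 m[X13→φ2] = [F, T, T, T]
r7 m[X13→φ4] = [T, T, T, T]
r7 m[X2→φ3] = [T, T, T, T]
r7 m[X15→φ3] = [T, T, T, T]
r7 m[X6→φ1] = [T, T, T, T]
r7 m[X6→φ3] = [T, F, F, T]
fixed point reached at round 7
b[X1] = ⊗ incoming = [T, T, F, T]

b[X1] = [T, T, F, T]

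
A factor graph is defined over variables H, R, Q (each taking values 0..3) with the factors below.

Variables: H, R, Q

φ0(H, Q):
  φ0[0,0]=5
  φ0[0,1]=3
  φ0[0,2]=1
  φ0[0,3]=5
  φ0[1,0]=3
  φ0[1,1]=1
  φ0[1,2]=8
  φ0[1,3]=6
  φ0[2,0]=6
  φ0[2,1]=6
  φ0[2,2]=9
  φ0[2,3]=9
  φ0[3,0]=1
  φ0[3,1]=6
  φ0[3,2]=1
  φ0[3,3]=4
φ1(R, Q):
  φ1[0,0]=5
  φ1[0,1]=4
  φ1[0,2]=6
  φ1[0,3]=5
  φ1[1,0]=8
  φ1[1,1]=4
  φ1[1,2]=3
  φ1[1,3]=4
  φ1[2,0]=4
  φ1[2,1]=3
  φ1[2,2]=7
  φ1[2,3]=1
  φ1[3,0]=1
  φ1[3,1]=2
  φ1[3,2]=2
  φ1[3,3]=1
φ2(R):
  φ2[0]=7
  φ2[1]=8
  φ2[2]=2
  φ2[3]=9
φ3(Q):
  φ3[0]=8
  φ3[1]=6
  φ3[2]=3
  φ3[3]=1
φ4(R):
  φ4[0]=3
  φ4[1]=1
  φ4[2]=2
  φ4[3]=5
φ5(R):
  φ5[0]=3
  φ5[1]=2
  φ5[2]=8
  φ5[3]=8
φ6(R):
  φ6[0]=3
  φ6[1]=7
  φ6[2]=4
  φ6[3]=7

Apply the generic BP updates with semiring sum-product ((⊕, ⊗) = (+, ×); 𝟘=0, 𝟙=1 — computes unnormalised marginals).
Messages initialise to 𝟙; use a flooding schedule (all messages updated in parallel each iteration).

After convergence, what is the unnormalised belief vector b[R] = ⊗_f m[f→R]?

b[R] = [273294, 180432, 152448, 1134000]

init: all messages = 𝟙 over 4 values
r1 m[φ0→H] = [14, 18, 30, 12]
r1 m[φ0→Q] = [15, 16, 19, 24]
r1 m[φ1→R] = [20, 19, 15, 6]
r1 m[φ1→Q] = [18, 13, 18, 11]
r1 m[φ2→R] = [7, 8, 2, 9]
r1 m[φ3→Q] = [8, 6, 3, 1]
r1 m[φ4→R] = [3, 1, 2, 5]
r1 m[φ5→R] = [3, 2, 8, 8]
r1 m[φ6→R] = [3, 7, 4, 7]
r1 m[H→φ0] = [1, 1, 1, 1]
r1 m[R→φ1] = [1, 1, 1, 1]
r1 m[R→φ2] = [1, 1, 1, 1]
r1 m[R→φ4] = [1, 1, 1, 1]
r1 m[R→φ5] = [1, 1, 1, 1]
r1 m[R→φ6] = [1, 1, 1, 1]
r1 m[Q→φ0] = [1, 1, 1, 1]
r1 m[Q→φ1] = [1, 1, 1, 1]
r1 m[Q→φ3] = [1, 1, 1, 1]
r2 m[φ0→H] = [14, 18, 30, 12]
r2 m[φ0→Q] = [15, 16, 19, 24]
r2 m[φ1→R] = [20, 19, 15, 6]
r2 m[φ1→Q] = [18, 13, 18, 11]
r2 m[φ2→R] = [7, 8, 2, 9]
r2 m[φ3→Q] = [8, 6, 3, 1]
r2 m[φ4→R] = [3, 1, 2, 5]
r2 m[φ5→R] = [3, 2, 8, 8]
r2 m[φ6→R] = [3, 7, 4, 7]
r2 m[H→φ0] = [1, 1, 1, 1]
r2 m[R→φ1] = [189, 112, 128, 2520]
r2 m[R→φ2] = [540, 266, 960, 1680]
r2 m[R→φ4] = [1260, 2128, 960, 3024]
r2 m[R→φ5] = [1260, 1064, 240, 1890]
r2 m[R→φ6] = [1260, 304, 480, 2160]
r2 m[Q→φ0] = [144, 78, 54, 11]
r2 m[Q→φ1] = [120, 96, 57, 24]
r2 m[Q→φ3] = [270, 208, 342, 264]
r3 m[φ0→H] = [1063, 1008, 1917, 710]
r3 m[φ0→Q] = [15, 16, 19, 24]
r3 m[φ1→R] = [1446, 1611, 1191, 450]
r3 m[φ1→Q] = [4873, 6628, 7406, 4041]
r3 m[φ2→R] = [7, 8, 2, 9]
r3 m[φ3→Q] = [8, 6, 3, 1]
r3 m[φ4→R] = [3, 1, 2, 5]
r3 m[φ5→R] = [3, 2, 8, 8]
r3 m[φ6→R] = [3, 7, 4, 7]
r3 m[H→φ0] = [1, 1, 1, 1]
r3 m[R→φ1] = [189, 112, 128, 2520]
r3 m[R→φ2] = [540, 266, 960, 1680]
r3 m[R→φ4] = [1260, 2128, 960, 3024]
r3 m[R→φ5] = [1260, 1064, 240, 1890]
r3 m[R→φ6] = [1260, 304, 480, 2160]
r3 m[Q→φ0] = [144, 78, 54, 11]
r3 m[Q→φ1] = [120, 96, 57, 24]
r3 m[Q→φ3] = [270, 208, 342, 264]
r4 m[φ0→H] = [1063, 1008, 1917, 710]
r4 m[φ0→Q] = [15, 16, 19, 24]
r4 m[φ1→R] = [1446, 1611, 1191, 450]
r4 m[φ1→Q] = [4873, 6628, 7406, 4041]
r4 m[φ2→R] = [7, 8, 2, 9]
r4 m[φ3→Q] = [8, 6, 3, 1]
r4 m[φ4→R] = [3, 1, 2, 5]
r4 m[φ5→R] = [3, 2, 8, 8]
r4 m[φ6→R] = [3, 7, 4, 7]
r4 m[H→φ0] = [1, 1, 1, 1]
r4 m[R→φ1] = [189, 112, 128, 2520]
r4 m[R→φ2] = [39042, 22554, 76224, 126000]
r4 m[R→φ4] = [91098, 180432, 76224, 226800]
r4 m[R→φ5] = [91098, 90216, 19056, 141750]
r4 m[R→φ6] = [91098, 25776, 38112, 162000]
r4 m[Q→φ0] = [38984, 39768, 22218, 4041]
r4 m[Q→φ1] = [120, 96, 57, 24]
r4 m[Q→φ3] = [73095, 106048, 140714, 96984]
r5 m[φ0→H] = [356647, 358710, 708843, 315974]
r5 m[φ0→Q] = [15, 16, 19, 24]
r5 m[φ1→R] = [1446, 1611, 1191, 450]
r5 m[φ1→Q] = [4873, 6628, 7406, 4041]
r5 m[φ2→R] = [7, 8, 2, 9]
r5 m[φ3→Q] = [8, 6, 3, 1]
r5 m[φ4→R] = [3, 1, 2, 5]
r5 m[φ5→R] = [3, 2, 8, 8]
r5 m[φ6→R] = [3, 7, 4, 7]
r5 m[H→φ0] = [1, 1, 1, 1]
r5 m[R→φ1] = [189, 112, 128, 2520]
r5 m[R→φ2] = [39042, 22554, 76224, 126000]
r5 m[R→φ4] = [91098, 180432, 76224, 226800]
r5 m[R→φ5] = [91098, 90216, 19056, 141750]
r5 m[R→φ6] = [91098, 25776, 38112, 162000]
r5 m[Q→φ0] = [38984, 39768, 22218, 4041]
r5 m[Q→φ1] = [120, 96, 57, 24]
r5 m[Q→φ3] = [73095, 106048, 140714, 96984]
r6 m[φ0→H] = [356647, 358710, 708843, 315974]
r6 m[φ0→Q] = [15, 16, 19, 24]
r6 m[φ1→R] = [1446, 1611, 1191, 450]
r6 m[φ1→Q] = [4873, 6628, 7406, 4041]
r6 m[φ2→R] = [7, 8, 2, 9]
r6 m[φ3→Q] = [8, 6, 3, 1]
r6 m[φ4→R] = [3, 1, 2, 5]
r6 m[φ5→R] = [3, 2, 8, 8]
r6 m[φ6→R] = [3, 7, 4, 7]
r6 m[H→φ0] = [1, 1, 1, 1]
r6 m[R→φ1] = [189, 112, 128, 2520]
r6 m[R→φ2] = [39042, 22554, 76224, 126000]
r6 m[R→φ4] = [91098, 180432, 76224, 226800]
r6 m[R→φ5] = [91098, 90216, 19056, 141750]
r6 m[R→φ6] = [91098, 25776, 38112, 162000]
r6 m[Q→φ0] = [38984, 39768, 22218, 4041]
r6 m[Q→φ1] = [120, 96, 57, 24]
r6 m[Q→φ3] = [73095, 106048, 140714, 96984]
fixed point reached at round 6
b[R] = ⊗ incoming = [273294, 180432, 152448, 1134000]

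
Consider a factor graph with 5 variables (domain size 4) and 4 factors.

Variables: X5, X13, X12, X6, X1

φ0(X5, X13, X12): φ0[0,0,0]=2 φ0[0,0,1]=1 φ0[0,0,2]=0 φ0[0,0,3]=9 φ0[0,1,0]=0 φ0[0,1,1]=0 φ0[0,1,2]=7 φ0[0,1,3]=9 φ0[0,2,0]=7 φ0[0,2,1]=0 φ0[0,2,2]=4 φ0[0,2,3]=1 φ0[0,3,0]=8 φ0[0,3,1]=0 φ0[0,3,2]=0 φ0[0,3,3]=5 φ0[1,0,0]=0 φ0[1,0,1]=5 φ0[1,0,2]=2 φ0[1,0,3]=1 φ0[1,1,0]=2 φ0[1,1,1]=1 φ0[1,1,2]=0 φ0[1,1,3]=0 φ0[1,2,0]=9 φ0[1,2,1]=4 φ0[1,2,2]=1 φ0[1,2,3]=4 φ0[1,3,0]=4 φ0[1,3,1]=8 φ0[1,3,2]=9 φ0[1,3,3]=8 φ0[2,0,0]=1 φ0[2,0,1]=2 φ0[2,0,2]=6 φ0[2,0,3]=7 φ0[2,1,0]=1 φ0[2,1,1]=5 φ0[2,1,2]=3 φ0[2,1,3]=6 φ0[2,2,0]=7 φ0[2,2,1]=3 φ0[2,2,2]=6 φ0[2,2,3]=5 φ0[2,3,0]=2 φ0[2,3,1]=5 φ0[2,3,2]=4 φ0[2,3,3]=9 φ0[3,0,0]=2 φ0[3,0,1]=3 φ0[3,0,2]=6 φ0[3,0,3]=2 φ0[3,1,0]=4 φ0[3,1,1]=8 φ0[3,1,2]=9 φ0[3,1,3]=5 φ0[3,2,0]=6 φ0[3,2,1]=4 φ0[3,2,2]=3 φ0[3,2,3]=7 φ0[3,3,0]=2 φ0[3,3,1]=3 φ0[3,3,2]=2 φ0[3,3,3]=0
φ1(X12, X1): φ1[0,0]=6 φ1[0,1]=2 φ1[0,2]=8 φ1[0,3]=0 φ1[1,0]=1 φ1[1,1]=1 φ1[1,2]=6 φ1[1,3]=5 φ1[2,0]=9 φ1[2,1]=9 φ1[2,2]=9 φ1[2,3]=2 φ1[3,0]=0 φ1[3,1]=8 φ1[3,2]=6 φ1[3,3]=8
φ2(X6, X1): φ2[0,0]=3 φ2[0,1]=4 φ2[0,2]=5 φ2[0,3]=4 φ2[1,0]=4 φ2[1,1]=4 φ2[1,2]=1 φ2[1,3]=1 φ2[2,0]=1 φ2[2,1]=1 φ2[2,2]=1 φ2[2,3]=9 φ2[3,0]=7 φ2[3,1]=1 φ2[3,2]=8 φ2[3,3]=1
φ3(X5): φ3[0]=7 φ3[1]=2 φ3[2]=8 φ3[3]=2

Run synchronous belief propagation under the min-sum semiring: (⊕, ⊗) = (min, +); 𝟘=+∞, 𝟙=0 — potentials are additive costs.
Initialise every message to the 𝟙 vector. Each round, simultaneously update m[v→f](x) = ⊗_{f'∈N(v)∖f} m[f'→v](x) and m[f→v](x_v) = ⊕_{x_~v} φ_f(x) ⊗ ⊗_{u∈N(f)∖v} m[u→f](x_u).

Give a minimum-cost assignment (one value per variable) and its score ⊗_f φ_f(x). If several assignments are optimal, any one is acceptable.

assignment: (X5=1, X13=0, X12=0, X6=1, X1=3); score = 3

init: all messages = 𝟙 over 4 values
r1 m[φ0→X5] = [0, 0, 1, 0]
r1 m[φ0→X13] = [0, 0, 0, 0]
r1 m[φ0→X12] = [0, 0, 0, 0]
r1 m[φ1→X12] = [0, 1, 2, 0]
r1 m[φ1→X1] = [0, 1, 6, 0]
r1 m[φ2→X6] = [3, 1, 1, 1]
r1 m[φ2→X1] = [1, 1, 1, 1]
r1 m[φ3→X5] = [7, 2, 8, 2]
r1 m[X5→φ0] = [0, 0, 0, 0]
r1 m[X5→φ3] = [0, 0, 0, 0]
r1 m[X13→φ0] = [0, 0, 0, 0]
r1 m[X12→φ0] = [0, 0, 0, 0]
r1 m[X12→φ1] = [0, 0, 0, 0]
r1 m[X6→φ2] = [0, 0, 0, 0]
r1 m[X1→φ1] = [0, 0, 0, 0]
r1 m[X1→φ2] = [0, 0, 0, 0]
r2 m[φ0→X5] = [0, 0, 1, 0]
r2 m[φ0→X13] = [0, 0, 0, 0]
r2 m[φ0→X12] = [0, 0, 0, 0]
r2 m[φ1→X12] = [0, 1, 2, 0]
r2 m[φ1→X1] = [0, 1, 6, 0]
r2 m[φ2→X6] = [3, 1, 1, 1]
r2 m[φ2→X1] = [1, 1, 1, 1]
r2 m[φ3→X5] = [7, 2, 8, 2]
r2 m[X5→φ0] = [7, 2, 8, 2]
r2 m[X5→φ3] = [0, 0, 1, 0]
r2 m[X13→φ0] = [0, 0, 0, 0]
r2 m[X12→φ0] = [0, 1, 2, 0]
r2 m[X12→φ1] = [0, 0, 0, 0]
r2 m[X6→φ2] = [0, 0, 0, 0]
r2 m[X1→φ1] = [1, 1, 1, 1]
r2 m[X1→φ2] = [0, 1, 6, 0]
r3 m[φ0→X5] = [0, 0, 1, 0]
r3 m[φ0→X13] = [2, 2, 5, 2]
r3 m[φ0→X12] = [2, 3, 2, 2]
r3 m[φ1→X12] = [1, 2, 3, 1]
r3 m[φ1→X1] = [0, 1, 6, 0]
r3 m[φ2→X6] = [3, 1, 1, 1]
r3 m[φ2→X1] = [1, 1, 1, 1]
r3 m[φ3→X5] = [7, 2, 8, 2]
r3 m[X5→φ0] = [7, 2, 8, 2]
r3 m[X5→φ3] = [0, 0, 1, 0]
r3 m[X13→φ0] = [0, 0, 0, 0]
r3 m[X12→φ0] = [0, 1, 2, 0]
r3 m[X12→φ1] = [0, 0, 0, 0]
r3 m[X6→φ2] = [0, 0, 0, 0]
r3 m[X1→φ1] = [1, 1, 1, 1]
r3 m[X1→φ2] = [0, 1, 6, 0]
r4 m[φ0→X5] = [0, 0, 1, 0]
r4 m[φ0→X13] = [2, 2, 5, 2]
r4 m[φ0→X12] = [2, 3, 2, 2]
r4 m[φ1→X12] = [1, 2, 3, 1]
r4 m[φ1→X1] = [0, 1, 6, 0]
r4 m[φ2→X6] = [3, 1, 1, 1]
r4 m[φ2→X1] = [1, 1, 1, 1]
r4 m[φ3→X5] = [7, 2, 8, 2]
r4 m[X5→φ0] = [7, 2, 8, 2]
r4 m[X5→φ3] = [0, 0, 1, 0]
r4 m[X13→φ0] = [0, 0, 0, 0]
r4 m[X12→φ0] = [1, 2, 3, 1]
r4 m[X12→φ1] = [2, 3, 2, 2]
r4 m[X6→φ2] = [0, 0, 0, 0]
r4 m[X1→φ1] = [1, 1, 1, 1]
r4 m[X1→φ2] = [0, 1, 6, 0]
r5 m[φ0→X5] = [1, 1, 2, 1]
r5 m[φ0→X13] = [3, 3, 6, 3]
r5 m[φ0→X12] = [2, 3, 2, 2]
r5 m[φ1→X12] = [1, 2, 3, 1]
r5 m[φ1→X1] = [2, 4, 8, 2]
r5 m[φ2→X6] = [3, 1, 1, 1]
r5 m[φ2→X1] = [1, 1, 1, 1]
r5 m[φ3→X5] = [7, 2, 8, 2]
r5 m[X5→φ0] = [7, 2, 8, 2]
r5 m[X5→φ3] = [0, 0, 1, 0]
r5 m[X13→φ0] = [0, 0, 0, 0]
r5 m[X12→φ0] = [1, 2, 3, 1]
r5 m[X12→φ1] = [2, 3, 2, 2]
r5 m[X6→φ2] = [0, 0, 0, 0]
r5 m[X1→φ1] = [1, 1, 1, 1]
r5 m[X1→φ2] = [0, 1, 6, 0]
r6 m[φ0→X5] = [1, 1, 2, 1]
r6 m[φ0→X13] = [3, 3, 6, 3]
r6 m[φ0→X12] = [2, 3, 2, 2]
r6 m[φ1→X12] = [1, 2, 3, 1]
r6 m[φ1→X1] = [2, 4, 8, 2]
r6 m[φ2→X6] = [3, 1, 1, 1]
r6 m[φ2→X1] = [1, 1, 1, 1]
r6 m[φ3→X5] = [7, 2, 8, 2]
r6 m[X5→φ0] = [7, 2, 8, 2]
r6 m[X5→φ3] = [1, 1, 2, 1]
r6 m[X13→φ0] = [0, 0, 0, 0]
r6 m[X12→φ0] = [1, 2, 3, 1]
r6 m[X12→φ1] = [2, 3, 2, 2]
r6 m[X6→φ2] = [0, 0, 0, 0]
r6 m[X1→φ1] = [1, 1, 1, 1]
r6 m[X1→φ2] = [2, 4, 8, 2]
r7 m[φ0→X5] = [1, 1, 2, 1]
r7 m[φ0→X13] = [3, 3, 6, 3]
r7 m[φ0→X12] = [2, 3, 2, 2]
r7 m[φ1→X12] = [1, 2, 3, 1]
r7 m[φ1→X1] = [2, 4, 8, 2]
r7 m[φ2→X6] = [5, 3, 3, 3]
r7 m[φ2→X1] = [1, 1, 1, 1]
r7 m[φ3→X5] = [7, 2, 8, 2]
r7 m[X5→φ0] = [7, 2, 8, 2]
r7 m[X5→φ3] = [1, 1, 2, 1]
r7 m[X13→φ0] = [0, 0, 0, 0]
r7 m[X12→φ0] = [1, 2, 3, 1]
r7 m[X12→φ1] = [2, 3, 2, 2]
r7 m[X6→φ2] = [0, 0, 0, 0]
r7 m[X1→φ1] = [1, 1, 1, 1]
r7 m[X1→φ2] = [2, 4, 8, 2]
r8 m[φ0→X5] = [1, 1, 2, 1]
r8 m[φ0→X13] = [3, 3, 6, 3]
r8 m[φ0→X12] = [2, 3, 2, 2]
r8 m[φ1→X12] = [1, 2, 3, 1]
r8 m[φ1→X1] = [2, 4, 8, 2]
r8 m[φ2→X6] = [5, 3, 3, 3]
r8 m[φ2→X1] = [1, 1, 1, 1]
r8 m[φ3→X5] = [7, 2, 8, 2]
r8 m[X5→φ0] = [7, 2, 8, 2]
r8 m[X5→φ3] = [1, 1, 2, 1]
r8 m[X13→φ0] = [0, 0, 0, 0]
r8 m[X12→φ0] = [1, 2, 3, 1]
r8 m[X12→φ1] = [2, 3, 2, 2]
r8 m[X6→φ2] = [0, 0, 0, 0]
r8 m[X1→φ1] = [1, 1, 1, 1]
r8 m[X1→φ2] = [2, 4, 8, 2]
fixed point reached at round 8
traceback from X5: (X5=1, X13=0, X12=0, X6=1, X1=3), score=3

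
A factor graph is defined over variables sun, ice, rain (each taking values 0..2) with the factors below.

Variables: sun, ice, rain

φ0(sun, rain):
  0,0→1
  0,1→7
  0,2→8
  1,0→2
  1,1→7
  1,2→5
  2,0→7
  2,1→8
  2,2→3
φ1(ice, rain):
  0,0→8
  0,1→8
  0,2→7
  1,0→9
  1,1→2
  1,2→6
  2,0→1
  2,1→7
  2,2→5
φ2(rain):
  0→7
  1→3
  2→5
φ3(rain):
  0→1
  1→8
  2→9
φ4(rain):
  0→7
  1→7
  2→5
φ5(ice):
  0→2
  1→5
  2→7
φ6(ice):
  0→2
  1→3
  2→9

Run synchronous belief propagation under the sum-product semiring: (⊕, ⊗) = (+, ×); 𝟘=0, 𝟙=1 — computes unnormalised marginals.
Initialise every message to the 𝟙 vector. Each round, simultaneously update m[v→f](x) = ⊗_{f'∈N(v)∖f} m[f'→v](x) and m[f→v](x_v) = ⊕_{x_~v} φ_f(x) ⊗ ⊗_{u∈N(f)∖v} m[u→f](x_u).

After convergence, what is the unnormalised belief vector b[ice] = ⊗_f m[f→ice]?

init: all messages = 𝟙 over 3 values
r1 m[φ0→sun] = [16, 14, 18]
r1 m[φ0→rain] = [10, 22, 16]
r1 m[φ1→ice] = [23, 17, 13]
r1 m[φ1→rain] = [18, 17, 18]
r1 m[φ2→rain] = [7, 3, 5]
r1 m[φ3→rain] = [1, 8, 9]
r1 m[φ4→rain] = [7, 7, 5]
r1 m[φ5→ice] = [2, 5, 7]
r1 m[φ6→ice] = [2, 3, 9]
r1 m[sun→φ0] = [1, 1, 1]
r1 m[ice→φ1] = [1, 1, 1]
r1 m[ice→φ5] = [1, 1, 1]
r1 m[ice→φ6] = [1, 1, 1]
r1 m[rain→φ0] = [1, 1, 1]
r1 m[rain→φ1] = [1, 1, 1]
r1 m[rain→φ2] = [1, 1, 1]
r1 m[rain→φ3] = [1, 1, 1]
r1 m[rain→φ4] = [1, 1, 1]
r2 m[φ0→sun] = [16, 14, 18]
r2 m[φ0→rain] = [10, 22, 16]
r2 m[φ1→ice] = [23, 17, 13]
r2 m[φ1→rain] = [18, 17, 18]
r2 m[φ2→rain] = [7, 3, 5]
r2 m[φ3→rain] = [1, 8, 9]
r2 m[φ4→rain] = [7, 7, 5]
r2 m[φ5→ice] = [2, 5, 7]
r2 m[φ6→ice] = [2, 3, 9]
r2 m[sun→φ0] = [1, 1, 1]
r2 m[ice→φ1] = [4, 15, 63]
r2 m[ice→φ5] = [46, 51, 117]
r2 m[ice→φ6] = [46, 85, 91]
r2 m[rain→φ0] = [882, 2856, 4050]
r2 m[rain→φ1] = [490, 3696, 3600]
r2 m[rain→φ2] = [1260, 20944, 12960]
r2 m[rain→φ3] = [8820, 7854, 7200]
r2 m[rain→φ4] = [1260, 8976, 12960]
r3 m[φ0→sun] = [53274, 42006, 41172]
r3 m[φ0→rain] = [10, 22, 16]
r3 m[φ1→ice] = [58688, 33402, 44362]
r3 m[φ1→rain] = [230, 503, 433]
r3 m[φ2→rain] = [7, 3, 5]
r3 m[φ3→rain] = [1, 8, 9]
r3 m[φ4→rain] = [7, 7, 5]
r3 m[φ5→ice] = [2, 5, 7]
r3 m[φ6→ice] = [2, 3, 9]
r3 m[sun→φ0] = [1, 1, 1]
r3 m[ice→φ1] = [4, 15, 63]
r3 m[ice→φ5] = [46, 51, 117]
r3 m[ice→φ6] = [46, 85, 91]
r3 m[rain→φ0] = [882, 2856, 4050]
r3 m[rain→φ1] = [490, 3696, 3600]
r3 m[rain→φ2] = [1260, 20944, 12960]
r3 m[rain→φ3] = [8820, 7854, 7200]
r3 m[rain→φ4] = [1260, 8976, 12960]
r4 m[φ0→sun] = [53274, 42006, 41172]
r4 m[φ0→rain] = [10, 22, 16]
r4 m[φ1→ice] = [58688, 33402, 44362]
r4 m[φ1→rain] = [230, 503, 433]
r4 m[φ2→rain] = [7, 3, 5]
r4 m[φ3→rain] = [1, 8, 9]
r4 m[φ4→rain] = [7, 7, 5]
r4 m[φ5→ice] = [2, 5, 7]
r4 m[φ6→ice] = [2, 3, 9]
r4 m[sun→φ0] = [1, 1, 1]
r4 m[ice→φ1] = [4, 15, 63]
r4 m[ice→φ5] = [117376, 100206, 399258]
r4 m[ice→φ6] = [117376, 167010, 310534]
r4 m[rain→φ0] = [11270, 84504, 97425]
r4 m[rain→φ1] = [490, 3696, 3600]
r4 m[rain→φ2] = [16100, 619696, 311760]
r4 m[rain→φ3] = [112700, 232386, 173200]
r4 m[rain→φ4] = [16100, 265584, 311760]
r5 m[φ0→sun] = [1382198, 1101193, 1047197]
r5 m[φ0→rain] = [10, 22, 16]
r5 m[φ1→ice] = [58688, 33402, 44362]
r5 m[φ1→rain] = [230, 503, 433]
r5 m[φ2→rain] = [7, 3, 5]
r5 m[φ3→rain] = [1, 8, 9]
r5 m[φ4→rain] = [7, 7, 5]
r5 m[φ5→ice] = [2, 5, 7]
r5 m[φ6→ice] = [2, 3, 9]
r5 m[sun→φ0] = [1, 1, 1]
r5 m[ice→φ1] = [4, 15, 63]
r5 m[ice→φ5] = [117376, 100206, 399258]
r5 m[ice→φ6] = [117376, 167010, 310534]
r5 m[rain→φ0] = [11270, 84504, 97425]
r5 m[rain→φ1] = [490, 3696, 3600]
r5 m[rain→φ2] = [16100, 619696, 311760]
r5 m[rain→φ3] = [112700, 232386, 173200]
r5 m[rain→φ4] = [16100, 265584, 311760]
r6 m[φ0→sun] = [1382198, 1101193, 1047197]
r6 m[φ0→rain] = [10, 22, 16]
r6 m[φ1→ice] = [58688, 33402, 44362]
r6 m[φ1→rain] = [230, 503, 433]
r6 m[φ2→rain] = [7, 3, 5]
r6 m[φ3→rain] = [1, 8, 9]
r6 m[φ4→rain] = [7, 7, 5]
r6 m[φ5→ice] = [2, 5, 7]
r6 m[φ6→ice] = [2, 3, 9]
r6 m[sun→φ0] = [1, 1, 1]
r6 m[ice→φ1] = [4, 15, 63]
r6 m[ice→φ5] = [117376, 100206, 399258]
r6 m[ice→φ6] = [117376, 167010, 310534]
r6 m[rain→φ0] = [11270, 84504, 97425]
r6 m[rain→φ1] = [490, 3696, 3600]
r6 m[rain→φ2] = [16100, 619696, 311760]
r6 m[rain→φ3] = [112700, 232386, 173200]
r6 m[rain→φ4] = [16100, 265584, 311760]
fixed point reached at round 6
b[ice] = ⊗ incoming = [234752, 501030, 2794806]

b[ice] = [234752, 501030, 2794806]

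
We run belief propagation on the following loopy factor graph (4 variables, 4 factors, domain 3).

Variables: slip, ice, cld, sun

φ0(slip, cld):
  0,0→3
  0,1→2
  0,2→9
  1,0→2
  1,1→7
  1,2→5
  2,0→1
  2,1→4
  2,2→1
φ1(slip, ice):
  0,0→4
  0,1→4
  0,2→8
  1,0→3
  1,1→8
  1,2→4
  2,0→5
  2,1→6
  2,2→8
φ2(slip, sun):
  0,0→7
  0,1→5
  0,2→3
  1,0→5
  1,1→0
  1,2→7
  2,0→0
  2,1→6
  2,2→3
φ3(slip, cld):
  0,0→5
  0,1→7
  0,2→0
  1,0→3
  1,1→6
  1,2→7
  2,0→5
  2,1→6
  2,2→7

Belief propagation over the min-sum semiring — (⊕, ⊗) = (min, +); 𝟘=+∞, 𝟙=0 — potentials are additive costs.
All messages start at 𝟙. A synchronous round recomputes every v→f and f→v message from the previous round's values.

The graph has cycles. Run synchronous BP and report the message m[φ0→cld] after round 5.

init: all messages = 𝟙 over 3 values
r1 m[φ0→slip] = [2, 2, 1]
r1 m[φ0→cld] = [1, 2, 1]
r1 m[φ1→slip] = [4, 3, 5]
r1 m[φ1→ice] = [3, 4, 4]
r1 m[φ2→slip] = [3, 0, 0]
r1 m[φ2→sun] = [0, 0, 3]
r1 m[φ3→slip] = [0, 3, 5]
r1 m[φ3→cld] = [3, 6, 0]
r1 m[slip→φ0] = [0, 0, 0]
r1 m[slip→φ1] = [0, 0, 0]
r1 m[slip→φ2] = [0, 0, 0]
r1 m[slip→φ3] = [0, 0, 0]
r1 m[ice→φ1] = [0, 0, 0]
r1 m[cld→φ0] = [0, 0, 0]
r1 m[cld→φ3] = [0, 0, 0]
r1 m[sun→φ2] = [0, 0, 0]
r2 m[φ0→slip] = [2, 2, 1]
r2 m[φ0→cld] = [1, 2, 1]
r2 m[φ1→slip] = [4, 3, 5]
r2 m[φ1→ice] = [3, 4, 4]
r2 m[φ2→slip] = [3, 0, 0]
r2 m[φ2→sun] = [0, 0, 3]
r2 m[φ3→slip] = [0, 3, 5]
r2 m[φ3→cld] = [3, 6, 0]
r2 m[slip→φ0] = [7, 6, 10]
r2 m[slip→φ1] = [5, 5, 6]
r2 m[slip→φ2] = [6, 8, 11]
r2 m[slip→φ3] = [9, 5, 6]
r2 m[ice→φ1] = [0, 0, 0]
r2 m[cld→φ0] = [3, 6, 0]
r2 m[cld→φ3] = [1, 2, 1]
r2 m[sun→φ2] = [0, 0, 0]
r3 m[φ0→slip] = [6, 5, 1]
r3 m[φ0→cld] = [8, 9, 11]
r3 m[φ1→slip] = [4, 3, 5]
r3 m[φ1→ice] = [8, 9, 9]
r3 m[φ2→slip] = [3, 0, 0]
r3 m[φ2→sun] = [11, 8, 9]
r3 m[φ3→slip] = [1, 4, 6]
r3 m[φ3→cld] = [8, 11, 9]
r3 m[slip→φ0] = [7, 6, 10]
r3 m[slip→φ1] = [5, 5, 6]
r3 m[slip→φ2] = [6, 8, 11]
r3 m[slip→φ3] = [9, 5, 6]
r3 m[ice→φ1] = [0, 0, 0]
r3 m[cld→φ0] = [3, 6, 0]
r3 m[cld→φ3] = [1, 2, 1]
r3 m[sun→φ2] = [0, 0, 0]
r4 m[φ0→slip] = [6, 5, 1]
r4 m[φ0→cld] = [8, 9, 11]
r4 m[φ1→slip] = [4, 3, 5]
r4 m[φ1→ice] = [8, 9, 9]
r4 m[φ2→slip] = [3, 0, 0]
r4 m[φ2→sun] = [11, 8, 9]
r4 m[φ3→slip] = [1, 4, 6]
r4 m[φ3→cld] = [8, 11, 9]
r4 m[slip→φ0] = [8, 7, 11]
r4 m[slip→φ1] = [10, 9, 7]
r4 m[slip→φ2] = [11, 12, 12]
r4 m[slip→φ3] = [13, 8, 6]
r4 m[ice→φ1] = [0, 0, 0]
r4 m[cld→φ0] = [8, 11, 9]
r4 m[cld→φ3] = [8, 9, 11]
r4 m[sun→φ2] = [0, 0, 0]
r5 m[φ0→slip] = [11, 10, 9]
r5 m[φ0→cld] = [9, 10, 12]
r5 m[φ1→slip] = [4, 3, 5]
r5 m[φ1→ice] = [12, 13, 13]
r5 m[φ2→slip] = [3, 0, 0]
r5 m[φ2→sun] = [12, 12, 14]
r5 m[φ3→slip] = [11, 11, 13]
r5 m[φ3→cld] = [11, 12, 13]
r5 m[slip→φ0] = [8, 7, 11]
r5 m[slip→φ1] = [10, 9, 7]
r5 m[slip→φ2] = [11, 12, 12]
r5 m[slip→φ3] = [13, 8, 6]
r5 m[ice→φ1] = [0, 0, 0]
r5 m[cld→φ0] = [8, 11, 9]
r5 m[cld→φ3] = [8, 9, 11]
r5 m[sun→φ2] = [0, 0, 0]

message @ round 5 = [9, 10, 12]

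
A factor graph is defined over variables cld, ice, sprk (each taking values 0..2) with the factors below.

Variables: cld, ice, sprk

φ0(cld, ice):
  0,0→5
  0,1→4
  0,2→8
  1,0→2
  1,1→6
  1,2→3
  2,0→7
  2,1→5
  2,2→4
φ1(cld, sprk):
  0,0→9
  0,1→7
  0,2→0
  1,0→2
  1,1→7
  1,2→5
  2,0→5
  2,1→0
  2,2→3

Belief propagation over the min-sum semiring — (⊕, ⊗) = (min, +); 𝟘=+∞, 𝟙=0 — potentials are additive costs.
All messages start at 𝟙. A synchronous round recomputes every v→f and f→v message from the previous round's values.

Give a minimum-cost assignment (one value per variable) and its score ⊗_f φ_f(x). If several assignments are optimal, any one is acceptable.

assignment: (cld=0, ice=1, sprk=2); score = 4

init: all messages = 𝟙 over 3 values
r1 m[φ0→cld] = [4, 2, 4]
r1 m[φ0→ice] = [2, 4, 3]
r1 m[φ1→cld] = [0, 2, 0]
r1 m[φ1→sprk] = [2, 0, 0]
r1 m[cld→φ0] = [0, 0, 0]
r1 m[cld→φ1] = [0, 0, 0]
r1 m[ice→φ0] = [0, 0, 0]
r1 m[sprk→φ1] = [0, 0, 0]
r2 m[φ0→cld] = [4, 2, 4]
r2 m[φ0→ice] = [2, 4, 3]
r2 m[φ1→cld] = [0, 2, 0]
r2 m[φ1→sprk] = [2, 0, 0]
r2 m[cld→φ0] = [0, 2, 0]
r2 m[cld→φ1] = [4, 2, 4]
r2 m[ice→φ0] = [0, 0, 0]
r2 m[sprk→φ1] = [0, 0, 0]
r3 m[φ0→cld] = [4, 2, 4]
r3 m[φ0→ice] = [4, 4, 4]
r3 m[φ1→cld] = [0, 2, 0]
r3 m[φ1→sprk] = [4, 4, 4]
r3 m[cld→φ0] = [0, 2, 0]
r3 m[cld→φ1] = [4, 2, 4]
r3 m[ice→φ0] = [0, 0, 0]
r3 m[sprk→φ1] = [0, 0, 0]
r4 m[φ0→cld] = [4, 2, 4]
r4 m[φ0→ice] = [4, 4, 4]
r4 m[φ1→cld] = [0, 2, 0]
r4 m[φ1→sprk] = [4, 4, 4]
r4 m[cld→φ0] = [0, 2, 0]
r4 m[cld→φ1] = [4, 2, 4]
r4 m[ice→φ0] = [0, 0, 0]
r4 m[sprk→φ1] = [0, 0, 0]
fixed point reached at round 4
traceback from cld: (cld=0, ice=1, sprk=2), score=4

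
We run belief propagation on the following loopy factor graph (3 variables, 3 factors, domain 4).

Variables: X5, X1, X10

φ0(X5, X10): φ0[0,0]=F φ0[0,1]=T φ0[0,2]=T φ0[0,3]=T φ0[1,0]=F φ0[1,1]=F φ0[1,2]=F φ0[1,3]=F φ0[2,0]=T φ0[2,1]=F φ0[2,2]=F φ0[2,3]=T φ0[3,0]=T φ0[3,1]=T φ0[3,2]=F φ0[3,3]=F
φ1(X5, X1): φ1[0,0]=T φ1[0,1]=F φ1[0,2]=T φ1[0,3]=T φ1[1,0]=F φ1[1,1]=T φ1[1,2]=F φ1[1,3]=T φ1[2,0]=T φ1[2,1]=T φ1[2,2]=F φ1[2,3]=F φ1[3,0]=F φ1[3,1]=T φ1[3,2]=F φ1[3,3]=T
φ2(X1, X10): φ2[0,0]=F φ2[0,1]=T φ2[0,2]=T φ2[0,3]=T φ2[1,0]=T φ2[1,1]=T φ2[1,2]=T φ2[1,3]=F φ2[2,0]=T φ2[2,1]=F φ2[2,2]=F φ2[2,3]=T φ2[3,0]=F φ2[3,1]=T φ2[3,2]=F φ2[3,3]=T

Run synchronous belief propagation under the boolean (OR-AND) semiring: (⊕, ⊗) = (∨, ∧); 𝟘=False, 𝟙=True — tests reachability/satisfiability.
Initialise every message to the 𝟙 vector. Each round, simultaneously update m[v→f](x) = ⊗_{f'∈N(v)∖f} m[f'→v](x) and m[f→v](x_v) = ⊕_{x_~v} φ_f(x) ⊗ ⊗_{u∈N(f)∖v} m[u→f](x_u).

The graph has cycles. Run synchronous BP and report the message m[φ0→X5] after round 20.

message @ round 20 = [T, F, T, T]

init: all messages = 𝟙 over 4 values
r1 m[φ0→X5] = [T, F, T, T]
r1 m[φ0→X10] = [T, T, T, T]
r1 m[φ1→X5] = [T, T, T, T]
r1 m[φ1→X1] = [T, T, T, T]
r1 m[φ2→X1] = [T, T, T, T]
r1 m[φ2→X10] = [T, T, T, T]
r1 m[X5→φ0] = [T, T, T, T]
r1 m[X5→φ1] = [T, T, T, T]
r1 m[X1→φ1] = [T, T, T, T]
r1 m[X1→φ2] = [T, T, T, T]
r1 m[X10→φ0] = [T, T, T, T]
r1 m[X10→φ2] = [T, T, T, T]
r2 m[φ0→X5] = [T, F, T, T]
r2 m[φ0→X10] = [T, T, T, T]
r2 m[φ1→X5] = [T, T, T, T]
r2 m[φ1→X1] = [T, T, T, T]
r2 m[φ2→X1] = [T, T, T, T]
r2 m[φ2→X10] = [T, T, T, T]
r2 m[X5→φ0] = [T, T, T, T]
r2 m[X5→φ1] = [T, F, T, T]
r2 m[X1→φ1] = [T, T, T, T]
r2 m[X1→φ2] = [T, T, T, T]
r2 m[X10→φ0] = [T, T, T, T]
r2 m[X10→φ2] = [T, T, T, T]
r3 m[φ0→X5] = [T, F, T, T]
r3 m[φ0→X10] = [T, T, T, T]
r3 m[φ1→X5] = [T, T, T, T]
r3 m[φ1→X1] = [T, T, T, T]
r3 m[φ2→X1] = [T, T, T, T]
r3 m[φ2→X10] = [T, T, T, T]
r3 m[X5→φ0] = [T, T, T, T]
r3 m[X5→φ1] = [T, F, T, T]
r3 m[X1→φ1] = [T, T, T, T]
r3 m[X1→φ2] = [T, T, T, T]
r3 m[X10→φ0] = [T, T, T, T]
r3 m[X10→φ2] = [T, T, T, T]
r4 m[φ0→X5] = [T, F, T, T]
r4 m[φ0→X10] = [T, T, T, T]
r4 m[φ1→X5] = [T, T, T, T]
r4 m[φ1→X1] = [T, T, T, T]
r4 m[φ2→X1] = [T, T, T, T]
r4 m[φ2→X10] = [T, T, T, T]
r4 m[X5→φ0] = [T, T, T, T]
r4 m[X5→φ1] = [T, F, T, T]
r4 m[X1→φ1] = [T, T, T, T]
r4 m[X1→φ2] = [T, T, T, T]
r4 m[X10→φ0] = [T, T, T, T]
r4 m[X10→φ2] = [T, T, T, T]
r5 m[φ0→X5] = [T, F, T, T]
r5 m[φ0→X10] = [T, T, T, T]
r5 m[φ1→X5] = [T, T, T, T]
r5 m[φ1→X1] = [T, T, T, T]
r5 m[φ2→X1] = [T, T, T, T]
r5 m[φ2→X10] = [T, T, T, T]
r5 m[X5→φ0] = [T, T, T, T]
r5 m[X5→φ1] = [T, F, T, T]
r5 m[X1→φ1] = [T, T, T, T]
r5 m[X1→φ2] = [T, T, T, T]
r5 m[X10→φ0] = [T, T, T, T]
r5 m[X10→φ2] = [T, T, T, T]
r6 m[φ0→X5] = [T, F, T, T]
r6 m[φ0→X10] = [T, T, T, T]
r6 m[φ1→X5] = [T, T, T, T]
r6 m[φ1→X1] = [T, T, T, T]
r6 m[φ2→X1] = [T, T, T, T]
r6 m[φ2→X10] = [T, T, T, T]
r6 m[X5→φ0] = [T, T, T, T]
r6 m[X5→φ1] = [T, F, T, T]
r6 m[X1→φ1] = [T, T, T, T]
r6 m[X1→φ2] = [T, T, T, T]
r6 m[X10→φ0] = [T, T, T, T]
r6 m[X10→φ2] = [T, T, T, T]
r7 m[φ0→X5] = [T, F, T, T]
r7 m[φ0→X10] = [T, T, T, T]
r7 m[φ1→X5] = [T, T, T, T]
r7 m[φ1→X1] = [T, T, T, T]
r7 m[φ2→X1] = [T, T, T, T]
r7 m[φ2→X10] = [T, T, T, T]
r7 m[X5→φ0] = [T, T, T, T]
r7 m[X5→φ1] = [T, F, T, T]
r7 m[X1→φ1] = [T, T, T, T]
r7 m[X1→φ2] = [T, T, T, T]
r7 m[X10→φ0] = [T, T, T, T]
r7 m[X10→φ2] = [T, T, T, T]
r8 m[φ0→X5] = [T, F, T, T]
r8 m[φ0→X10] = [T, T, T, T]
r8 m[φ1→X5] = [T, T, T, T]
r8 m[φ1→X1] = [T, T, T, T]
r8 m[φ2→X1] = [T, T, T, T]
r8 m[φ2→X10] = [T, T, T, T]
r8 m[X5→φ0] = [T, T, T, T]
r8 m[X5→φ1] = [T, F, T, T]
r8 m[X1→φ1] = [T, T, T, T]
r8 m[X1→φ2] = [T, T, T, T]
r8 m[X10→φ0] = [T, T, T, T]
r8 m[X10→φ2] = [T, T, T, T]
r9 m[φ0→X5] = [T, F, T, T]
r9 m[φ0→X10] = [T, T, T, T]
r9 m[φ1→X5] = [T, T, T, T]
r9 m[φ1→X1] = [T, T, T, T]
r9 m[φ2→X1] = [T, T, T, T]
r9 m[φ2→X10] = [T, T, T, T]
r9 m[X5→φ0] = [T, T, T, T]
r9 m[X5→φ1] = [T, F, T, T]
r9 m[X1→φ1] = [T, T, T, T]
r9 m[X1→φ2] = [T, T, T, T]
r9 m[X10→φ0] = [T, T, T, T]
r9 m[X10→φ2] = [T, T, T, T]
r10 m[φ0→X5] = [T, F, T, T]
r10 m[φ0→X10] = [T, T, T, T]
r10 m[φ1→X5] = [T, T, T, T]
r10 m[φ1→X1] = [T, T, T, T]
r10 m[φ2→X1] = [T, T, T, T]
r10 m[φ2→X10] = [T, T, T, T]
r10 m[X5→φ0] = [T, T, T, T]
r10 m[X5→φ1] = [T, F, T, T]
r10 m[X1→φ1] = [T, T, T, T]
r10 m[X1→φ2] = [T, T, T, T]
r10 m[X10→φ0] = [T, T, T, T]
r10 m[X10→φ2] = [T, T, T, T]
r11 m[φ0→X5] = [T, F, T, T]
r11 m[φ0→X10] = [T, T, T, T]
r11 m[φ1→X5] = [T, T, T, T]
r11 m[φ1→X1] = [T, T, T, T]
r11 m[φ2→X1] = [T, T, T, T]
r11 m[φ2→X10] = [T, T, T, T]
r11 m[X5→φ0] = [T, T, T, T]
r11 m[X5→φ1] = [T, F, T, T]
r11 m[X1→φ1] = [T, T, T, T]
r11 m[X1→φ2] = [T, T, T, T]
r11 m[X10→φ0] = [T, T, T, T]
r11 m[X10→φ2] = [T, T, T, T]
r12 m[φ0→X5] = [T, F, T, T]
r12 m[φ0→X10] = [T, T, T, T]
r12 m[φ1→X5] = [T, T, T, T]
r12 m[φ1→X1] = [T, T, T, T]
r12 m[φ2→X1] = [T, T, T, T]
r12 m[φ2→X10] = [T, T, T, T]
r12 m[X5→φ0] = [T, T, T, T]
r12 m[X5→φ1] = [T, F, T, T]
r12 m[X1→φ1] = [T, T, T, T]
r12 m[X1→φ2] = [T, T, T, T]
r12 m[X10→φ0] = [T, T, T, T]
r12 m[X10→φ2] = [T, T, T, T]
r13 m[φ0→X5] = [T, F, T, T]
r13 m[φ0→X10] = [T, T, T, T]
r13 m[φ1→X5] = [T, T, T, T]
r13 m[φ1→X1] = [T, T, T, T]
r13 m[φ2→X1] = [T, T, T, T]
r13 m[φ2→X10] = [T, T, T, T]
r13 m[X5→φ0] = [T, T, T, T]
r13 m[X5→φ1] = [T, F, T, T]
r13 m[X1→φ1] = [T, T, T, T]
r13 m[X1→φ2] = [T, T, T, T]
r13 m[X10→φ0] = [T, T, T, T]
r13 m[X10→φ2] = [T, T, T, T]
r14 m[φ0→X5] = [T, F, T, T]
r14 m[φ0→X10] = [T, T, T, T]
r14 m[φ1→X5] = [T, T, T, T]
r14 m[φ1→X1] = [T, T, T, T]
r14 m[φ2→X1] = [T, T, T, T]
r14 m[φ2→X10] = [T, T, T, T]
r14 m[X5→φ0] = [T, T, T, T]
r14 m[X5→φ1] = [T, F, T, T]
r14 m[X1→φ1] = [T, T, T, T]
r14 m[X1→φ2] = [T, T, T, T]
r14 m[X10→φ0] = [T, T, T, T]
r14 m[X10→φ2] = [T, T, T, T]
r15 m[φ0→X5] = [T, F, T, T]
r15 m[φ0→X10] = [T, T, T, T]
r15 m[φ1→X5] = [T, T, T, T]
r15 m[φ1→X1] = [T, T, T, T]
r15 m[φ2→X1] = [T, T, T, T]
r15 m[φ2→X10] = [T, T, T, T]
r15 m[X5→φ0] = [T, T, T, T]
r15 m[X5→φ1] = [T, F, T, T]
r15 m[X1→φ1] = [T, T, T, T]
r15 m[X1→φ2] = [T, T, T, T]
r15 m[X10→φ0] = [T, T, T, T]
r15 m[X10→φ2] = [T, T, T, T]
r16 m[φ0→X5] = [T, F, T, T]
r16 m[φ0→X10] = [T, T, T, T]
r16 m[φ1→X5] = [T, T, T, T]
r16 m[φ1→X1] = [T, T, T, T]
r16 m[φ2→X1] = [T, T, T, T]
r16 m[φ2→X10] = [T, T, T, T]
r16 m[X5→φ0] = [T, T, T, T]
r16 m[X5→φ1] = [T, F, T, T]
r16 m[X1→φ1] = [T, T, T, T]
r16 m[X1→φ2] = [T, T, T, T]
r16 m[X10→φ0] = [T, T, T, T]
r16 m[X10→φ2] = [T, T, T, T]
r17 m[φ0→X5] = [T, F, T, T]
r17 m[φ0→X10] = [T, T, T, T]
r17 m[φ1→X5] = [T, T, T, T]
r17 m[φ1→X1] = [T, T, T, T]
r17 m[φ2→X1] = [T, T, T, T]
r17 m[φ2→X10] = [T, T, T, T]
r17 m[X5→φ0] = [T, T, T, T]
r17 m[X5→φ1] = [T, F, T, T]
r17 m[X1→φ1] = [T, T, T, T]
r17 m[X1→φ2] = [T, T, T, T]
r17 m[X10→φ0] = [T, T, T, T]
r17 m[X10→φ2] = [T, T, T, T]
r18 m[φ0→X5] = [T, F, T, T]
r18 m[φ0→X10] = [T, T, T, T]
r18 m[φ1→X5] = [T, T, T, T]
r18 m[φ1→X1] = [T, T, T, T]
r18 m[φ2→X1] = [T, T, T, T]
r18 m[φ2→X10] = [T, T, T, T]
r18 m[X5→φ0] = [T, T, T, T]
r18 m[X5→φ1] = [T, F, T, T]
r18 m[X1→φ1] = [T, T, T, T]
r18 m[X1→φ2] = [T, T, T, T]
r18 m[X10→φ0] = [T, T, T, T]
r18 m[X10→φ2] = [T, T, T, T]
r19 m[φ0→X5] = [T, F, T, T]
r19 m[φ0→X10] = [T, T, T, T]
r19 m[φ1→X5] = [T, T, T, T]
r19 m[φ1→X1] = [T, T, T, T]
r19 m[φ2→X1] = [T, T, T, T]
r19 m[φ2→X10] = [T, T, T, T]
r19 m[X5→φ0] = [T, T, T, T]
r19 m[X5→φ1] = [T, F, T, T]
r19 m[X1→φ1] = [T, T, T, T]
r19 m[X1→φ2] = [T, T, T, T]
r19 m[X10→φ0] = [T, T, T, T]
r19 m[X10→φ2] = [T, T, T, T]
r20 m[φ0→X5] = [T, F, T, T]
r20 m[φ0→X10] = [T, T, T, T]
r20 m[φ1→X5] = [T, T, T, T]
r20 m[φ1→X1] = [T, T, T, T]
r20 m[φ2→X1] = [T, T, T, T]
r20 m[φ2→X10] = [T, T, T, T]
r20 m[X5→φ0] = [T, T, T, T]
r20 m[X5→φ1] = [T, F, T, T]
r20 m[X1→φ1] = [T, T, T, T]
r20 m[X1→φ2] = [T, T, T, T]
r20 m[X10→φ0] = [T, T, T, T]
r20 m[X10→φ2] = [T, T, T, T]
fixed point reached at round 3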